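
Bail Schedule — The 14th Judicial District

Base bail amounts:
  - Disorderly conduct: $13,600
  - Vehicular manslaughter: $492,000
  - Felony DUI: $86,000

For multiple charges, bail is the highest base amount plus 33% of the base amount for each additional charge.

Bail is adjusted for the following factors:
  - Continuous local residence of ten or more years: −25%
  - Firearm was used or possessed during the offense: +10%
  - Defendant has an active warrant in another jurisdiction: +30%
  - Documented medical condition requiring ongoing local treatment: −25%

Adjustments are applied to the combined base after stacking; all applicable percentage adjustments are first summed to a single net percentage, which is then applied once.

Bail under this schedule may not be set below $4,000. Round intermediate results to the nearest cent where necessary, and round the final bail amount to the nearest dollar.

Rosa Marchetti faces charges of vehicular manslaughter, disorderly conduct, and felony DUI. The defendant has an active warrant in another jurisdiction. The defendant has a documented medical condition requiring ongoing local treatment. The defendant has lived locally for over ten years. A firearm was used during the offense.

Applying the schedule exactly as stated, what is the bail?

$472,381

Base amounts from the schedule: vehicular manslaughter $492,000; disorderly conduct $13,600; felony DUI $86,000.
Stacking rule: highest base plus 33% of each additional charge. Highest is vehicular manslaughter at $492,000. Additional: $13,600 × 33% = $4,488; $86,000 × 33% = $28,380. Combined base = $492,000 + $32,868 = $524,868.
Net percentage adjustment: −25% +10% +30% −25% = −10%. $524,868 × 0.9 = $472,381.20.
$472,381.20 is at or above the $4,000 minimum.
Rounded to the nearest dollar: $472,381.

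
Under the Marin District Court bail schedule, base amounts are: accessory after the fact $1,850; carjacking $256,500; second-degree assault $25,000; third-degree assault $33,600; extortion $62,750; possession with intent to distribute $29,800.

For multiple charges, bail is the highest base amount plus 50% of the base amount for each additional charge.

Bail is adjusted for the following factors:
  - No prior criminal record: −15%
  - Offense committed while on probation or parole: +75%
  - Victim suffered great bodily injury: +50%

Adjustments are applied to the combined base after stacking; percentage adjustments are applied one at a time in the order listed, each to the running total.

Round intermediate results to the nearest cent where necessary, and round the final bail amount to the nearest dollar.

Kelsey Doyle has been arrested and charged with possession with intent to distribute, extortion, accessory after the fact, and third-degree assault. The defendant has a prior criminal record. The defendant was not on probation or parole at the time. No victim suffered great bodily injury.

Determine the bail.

$95,375

Base amounts from the schedule: possession with intent to distribute $29,800; extortion $62,750; accessory after the fact $1,850; third-degree assault $33,600.
Stacking rule: highest base plus 50% of each additional charge. Highest is extortion at $62,750. Additional: $29,800 × 50% = $14,900; $1,850 × 50% = $925; $33,600 × 50% = $16,800. Combined base = $62,750 + $32,625 = $95,375.
No adjustment factors apply to this defendant.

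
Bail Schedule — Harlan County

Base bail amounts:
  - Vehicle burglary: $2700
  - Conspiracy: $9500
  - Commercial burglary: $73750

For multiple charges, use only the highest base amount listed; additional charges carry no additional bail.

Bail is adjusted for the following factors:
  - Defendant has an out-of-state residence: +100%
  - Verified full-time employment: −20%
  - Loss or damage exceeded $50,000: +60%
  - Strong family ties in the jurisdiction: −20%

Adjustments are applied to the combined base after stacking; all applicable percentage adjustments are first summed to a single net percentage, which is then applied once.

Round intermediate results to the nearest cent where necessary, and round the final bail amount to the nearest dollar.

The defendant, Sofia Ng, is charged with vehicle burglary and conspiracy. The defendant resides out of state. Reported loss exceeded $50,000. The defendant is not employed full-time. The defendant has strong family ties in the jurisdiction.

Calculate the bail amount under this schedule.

$22800

Base amounts from the schedule: vehicle burglary $2700; conspiracy $9500.
Stacking rule: use the highest base only. Highest is conspiracy at $9500. Combined base = $9500.
Net percentage adjustment: +100% +60% −20% = +140%. $9500 × 2.4 = $22800.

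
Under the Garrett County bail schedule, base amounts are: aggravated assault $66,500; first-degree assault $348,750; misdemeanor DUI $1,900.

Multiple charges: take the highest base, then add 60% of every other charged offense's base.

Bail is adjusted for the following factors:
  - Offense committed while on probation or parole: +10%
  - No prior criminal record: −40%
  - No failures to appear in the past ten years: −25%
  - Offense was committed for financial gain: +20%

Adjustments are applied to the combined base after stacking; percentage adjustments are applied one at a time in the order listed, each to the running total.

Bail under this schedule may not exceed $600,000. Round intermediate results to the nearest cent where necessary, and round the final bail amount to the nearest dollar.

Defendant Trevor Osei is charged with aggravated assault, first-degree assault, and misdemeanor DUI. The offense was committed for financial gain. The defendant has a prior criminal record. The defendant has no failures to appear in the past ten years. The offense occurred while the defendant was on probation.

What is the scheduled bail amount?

Base amounts from the schedule: aggravated assault $66,500; first-degree assault $348,750; misdemeanor DUI $1,900.
Stacking rule: highest base plus 60% of each additional charge. Highest is first-degree assault at $348,750. Additional: $66,500 × 60% = $39,900; $1,900 × 60% = $1,140. Combined base = $348,750 + $41,040 = $389,790.
Offense committed while on probation or parole (+10%): $389,790 × 1.1 = $428,769.
No failures to appear in the past ten years (−25%): $428,769 × 0.75 = $321,576.75.
Offense was committed for financial gain (+20%): $321,576.75 × 1.2 = $385,892.10.
$385,892.10 is within the $600,000 maximum.
Rounded to the nearest dollar: $385,892.

$385,892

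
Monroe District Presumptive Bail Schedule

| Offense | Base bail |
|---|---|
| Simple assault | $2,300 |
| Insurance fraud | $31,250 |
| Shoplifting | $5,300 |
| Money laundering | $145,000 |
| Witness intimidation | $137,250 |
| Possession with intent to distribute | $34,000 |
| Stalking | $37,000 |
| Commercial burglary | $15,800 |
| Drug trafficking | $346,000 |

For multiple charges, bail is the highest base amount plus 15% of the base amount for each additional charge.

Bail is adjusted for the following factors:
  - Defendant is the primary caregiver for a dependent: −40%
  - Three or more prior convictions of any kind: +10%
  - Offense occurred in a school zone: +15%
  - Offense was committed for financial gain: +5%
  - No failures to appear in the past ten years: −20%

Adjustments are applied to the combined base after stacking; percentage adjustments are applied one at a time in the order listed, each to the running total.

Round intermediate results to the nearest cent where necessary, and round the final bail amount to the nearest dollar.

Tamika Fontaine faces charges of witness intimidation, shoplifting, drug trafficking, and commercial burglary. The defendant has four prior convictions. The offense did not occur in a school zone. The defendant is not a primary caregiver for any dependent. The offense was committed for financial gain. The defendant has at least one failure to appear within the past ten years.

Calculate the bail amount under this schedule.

Base amounts from the schedule: witness intimidation $137,250; shoplifting $5,300; drug trafficking $346,000; commercial burglary $15,800.
Stacking rule: highest base plus 15% of each additional charge. Highest is drug trafficking at $346,000. Additional: $137,250 × 15% = $20,587.50; $5,300 × 15% = $795; $15,800 × 15% = $2,370. Combined base = $346,000 + $23,752.50 = $369,752.50.
Three or more prior convictions of any kind (+10%): $369,752.50 × 1.1 = $406,727.75.
Offense was committed for financial gain (+5%): $406,727.75 × 1.05 = $427,064.14.
Rounded to the nearest dollar: $427,064.

$427,064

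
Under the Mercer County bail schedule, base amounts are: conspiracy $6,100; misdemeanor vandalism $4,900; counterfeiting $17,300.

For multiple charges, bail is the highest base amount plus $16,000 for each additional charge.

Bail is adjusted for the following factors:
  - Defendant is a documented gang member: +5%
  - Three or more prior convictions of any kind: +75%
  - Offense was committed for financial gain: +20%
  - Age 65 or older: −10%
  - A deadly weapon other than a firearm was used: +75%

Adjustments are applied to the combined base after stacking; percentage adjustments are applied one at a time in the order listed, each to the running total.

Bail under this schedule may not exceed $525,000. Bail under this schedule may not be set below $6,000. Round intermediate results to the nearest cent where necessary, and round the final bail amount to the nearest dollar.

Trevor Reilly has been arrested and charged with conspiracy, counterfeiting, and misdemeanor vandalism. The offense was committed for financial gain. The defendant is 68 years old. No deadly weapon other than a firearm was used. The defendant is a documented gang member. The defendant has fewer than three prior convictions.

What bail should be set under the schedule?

$55,906

Base amounts from the schedule: conspiracy $6,100; counterfeiting $17,300; misdemeanor vandalism $4,900.
Stacking rule: highest base plus $16,000 per additional charge. Highest is counterfeiting at $17,300; 2 additional charges → +$32,000. Combined base = $49,300.
Defendant is a documented gang member (+5%): $49,300 × 1.05 = $51,765.
Offense was committed for financial gain (+20%): $51,765 × 1.2 = $62,118.
Age 65 or older (−10%): $62,118 × 0.9 = $55,906.20.
$55,906.20 is within the $525,000 maximum.
$55,906.20 is at or above the $6,000 minimum.
Rounded to the nearest dollar: $55,906.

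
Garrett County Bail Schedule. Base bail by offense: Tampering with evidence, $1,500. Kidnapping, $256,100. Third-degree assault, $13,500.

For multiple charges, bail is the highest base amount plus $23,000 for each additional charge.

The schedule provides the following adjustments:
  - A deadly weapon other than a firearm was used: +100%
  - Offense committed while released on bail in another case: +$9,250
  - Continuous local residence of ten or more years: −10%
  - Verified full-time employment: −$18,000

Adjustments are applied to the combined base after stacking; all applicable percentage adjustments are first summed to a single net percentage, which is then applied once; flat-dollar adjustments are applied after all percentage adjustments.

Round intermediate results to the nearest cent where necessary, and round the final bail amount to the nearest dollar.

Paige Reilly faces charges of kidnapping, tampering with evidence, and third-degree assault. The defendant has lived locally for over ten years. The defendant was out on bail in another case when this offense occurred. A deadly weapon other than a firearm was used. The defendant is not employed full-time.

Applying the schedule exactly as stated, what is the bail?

Base amounts from the schedule: kidnapping $256,100; tampering with evidence $1,500; third-degree assault $13,500.
Stacking rule: highest base plus $23,000 per additional charge. Highest is kidnapping at $256,100; 2 additional charges → +$46,000. Combined base = $302,100.
Net percentage adjustment: +100% −10% = +90%. $302,100 × 1.9 = $573,990.
Offense committed while released on bail in another case (+$9,250 flat): $573,990 + $9,250 = $583,240.

$583,240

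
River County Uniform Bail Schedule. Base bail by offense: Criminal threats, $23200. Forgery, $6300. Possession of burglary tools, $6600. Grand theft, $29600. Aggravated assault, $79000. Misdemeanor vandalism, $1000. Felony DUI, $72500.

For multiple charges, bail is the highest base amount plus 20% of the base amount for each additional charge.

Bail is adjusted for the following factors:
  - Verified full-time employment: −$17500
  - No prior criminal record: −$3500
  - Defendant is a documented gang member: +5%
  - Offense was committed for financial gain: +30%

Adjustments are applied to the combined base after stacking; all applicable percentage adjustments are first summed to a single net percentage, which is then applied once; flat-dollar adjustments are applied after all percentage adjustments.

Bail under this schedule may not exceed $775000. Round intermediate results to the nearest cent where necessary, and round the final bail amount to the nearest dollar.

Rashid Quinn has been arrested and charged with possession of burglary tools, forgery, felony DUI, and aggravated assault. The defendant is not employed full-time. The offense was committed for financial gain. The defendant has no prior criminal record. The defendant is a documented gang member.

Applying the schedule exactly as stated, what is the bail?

$126208

Base amounts from the schedule: possession of burglary tools $6600; forgery $6300; felony DUI $72500; aggravated assault $79000.
Stacking rule: highest base plus 20% of each additional charge. Highest is aggravated assault at $79000. Additional: $6600 × 20% = $1320; $6300 × 20% = $1260; $72500 × 20% = $14500. Combined base = $79000 + $17080 = $96080.
Net percentage adjustment: +5% +30% = +35%. $96080 × 1.35 = $129708.
No prior criminal record (−$3500 flat): $129708 − $3500 = $126208.
$126208 is within the $775000 maximum.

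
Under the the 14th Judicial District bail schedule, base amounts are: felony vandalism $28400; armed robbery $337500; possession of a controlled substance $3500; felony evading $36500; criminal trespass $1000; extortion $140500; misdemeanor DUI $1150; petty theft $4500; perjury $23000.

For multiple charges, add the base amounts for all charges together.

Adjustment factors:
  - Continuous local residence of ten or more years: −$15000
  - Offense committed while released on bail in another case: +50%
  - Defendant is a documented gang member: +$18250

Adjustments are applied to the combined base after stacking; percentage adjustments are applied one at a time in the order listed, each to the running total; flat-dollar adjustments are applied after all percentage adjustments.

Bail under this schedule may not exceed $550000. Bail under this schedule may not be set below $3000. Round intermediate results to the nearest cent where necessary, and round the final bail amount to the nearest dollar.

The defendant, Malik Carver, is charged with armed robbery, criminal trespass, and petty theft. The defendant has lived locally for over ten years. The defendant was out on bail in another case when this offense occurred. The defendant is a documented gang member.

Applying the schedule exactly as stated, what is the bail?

$517750

Base amounts from the schedule: armed robbery $337500; criminal trespass $1000; petty theft $4500.
Stacking rule: sum of all bases. $337500 + $1000 + $4500 = $343000.
Offense committed while released on bail in another case (+50%): $343000 × 1.5 = $514500.
Continuous local residence of ten or more years (−$15000 flat): $514500 − $15000 = $499500.
Defendant is a documented gang member (+$18250 flat): $499500 + $18250 = $517750.
$517750 is within the $550000 maximum.
$517750 is at or above the $3000 minimum.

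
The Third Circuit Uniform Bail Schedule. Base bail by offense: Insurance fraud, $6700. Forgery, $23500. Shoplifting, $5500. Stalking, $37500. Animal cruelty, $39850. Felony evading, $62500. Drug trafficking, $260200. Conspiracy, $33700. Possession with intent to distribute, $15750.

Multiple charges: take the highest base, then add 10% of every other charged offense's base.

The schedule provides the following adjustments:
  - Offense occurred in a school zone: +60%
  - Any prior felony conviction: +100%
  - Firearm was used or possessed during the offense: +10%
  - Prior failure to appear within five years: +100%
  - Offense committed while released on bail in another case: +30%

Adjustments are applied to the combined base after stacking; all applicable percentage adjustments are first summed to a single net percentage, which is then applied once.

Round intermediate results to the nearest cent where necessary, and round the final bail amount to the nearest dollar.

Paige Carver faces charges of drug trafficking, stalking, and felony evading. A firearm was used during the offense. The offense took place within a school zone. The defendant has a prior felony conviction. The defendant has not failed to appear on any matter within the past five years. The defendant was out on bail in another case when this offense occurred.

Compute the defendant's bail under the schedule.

Base amounts from the schedule: drug trafficking $260200; stalking $37500; felony evading $62500.
Stacking rule: highest base plus 10% of each additional charge. Highest is drug trafficking at $260200. Additional: $37500 × 10% = $3750; $62500 × 10% = $6250. Combined base = $260200 + $10000 = $270200.
Net percentage adjustment: +60% +100% +10% +30% = +200%. $270200 × 3 = $810600.

$810600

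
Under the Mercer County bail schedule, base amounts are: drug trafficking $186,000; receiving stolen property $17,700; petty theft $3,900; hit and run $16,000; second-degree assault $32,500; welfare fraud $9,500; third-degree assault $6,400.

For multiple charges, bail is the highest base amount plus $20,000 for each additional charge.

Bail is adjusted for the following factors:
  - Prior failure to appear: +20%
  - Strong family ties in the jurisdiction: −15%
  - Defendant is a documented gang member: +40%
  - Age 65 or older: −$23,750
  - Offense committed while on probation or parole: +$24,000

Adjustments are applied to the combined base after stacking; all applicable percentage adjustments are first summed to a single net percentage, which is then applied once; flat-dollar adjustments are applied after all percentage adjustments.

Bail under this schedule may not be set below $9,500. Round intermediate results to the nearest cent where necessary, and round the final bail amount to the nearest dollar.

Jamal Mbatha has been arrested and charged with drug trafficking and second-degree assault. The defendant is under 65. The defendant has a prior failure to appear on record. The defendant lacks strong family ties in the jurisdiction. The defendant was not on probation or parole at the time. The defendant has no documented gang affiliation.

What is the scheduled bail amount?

$247,200

Base amounts from the schedule: drug trafficking $186,000; second-degree assault $32,500.
Stacking rule: highest base plus $20,000 per additional charge. Highest is drug trafficking at $186,000; 1 additional charge → +$20,000. Combined base = $206,000.
Prior failure to appear (+20%): $206,000 × 1.2 = $247,200.
$247,200 is at or above the $9,500 minimum.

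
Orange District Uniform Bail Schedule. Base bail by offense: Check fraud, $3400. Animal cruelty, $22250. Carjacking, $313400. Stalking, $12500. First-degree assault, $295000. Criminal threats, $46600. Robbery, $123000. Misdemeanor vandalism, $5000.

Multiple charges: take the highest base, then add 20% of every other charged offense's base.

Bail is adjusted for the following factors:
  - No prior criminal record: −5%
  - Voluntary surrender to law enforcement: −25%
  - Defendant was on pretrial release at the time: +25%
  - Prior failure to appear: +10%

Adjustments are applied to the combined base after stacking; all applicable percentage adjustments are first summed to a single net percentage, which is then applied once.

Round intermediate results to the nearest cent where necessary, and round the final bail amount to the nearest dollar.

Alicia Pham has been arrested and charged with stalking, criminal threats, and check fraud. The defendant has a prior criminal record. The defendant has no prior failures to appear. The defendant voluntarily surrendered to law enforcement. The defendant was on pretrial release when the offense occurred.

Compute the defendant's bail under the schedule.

$49780

Base amounts from the schedule: stalking $12500; criminal threats $46600; check fraud $3400.
Stacking rule: highest base plus 20% of each additional charge. Highest is criminal threats at $46600. Additional: $12500 × 20% = $2500; $3400 × 20% = $680. Combined base = $46600 + $3180 = $49780.
Net percentage adjustment: −25% +25% = +0%. $49780 × 1 = $49780.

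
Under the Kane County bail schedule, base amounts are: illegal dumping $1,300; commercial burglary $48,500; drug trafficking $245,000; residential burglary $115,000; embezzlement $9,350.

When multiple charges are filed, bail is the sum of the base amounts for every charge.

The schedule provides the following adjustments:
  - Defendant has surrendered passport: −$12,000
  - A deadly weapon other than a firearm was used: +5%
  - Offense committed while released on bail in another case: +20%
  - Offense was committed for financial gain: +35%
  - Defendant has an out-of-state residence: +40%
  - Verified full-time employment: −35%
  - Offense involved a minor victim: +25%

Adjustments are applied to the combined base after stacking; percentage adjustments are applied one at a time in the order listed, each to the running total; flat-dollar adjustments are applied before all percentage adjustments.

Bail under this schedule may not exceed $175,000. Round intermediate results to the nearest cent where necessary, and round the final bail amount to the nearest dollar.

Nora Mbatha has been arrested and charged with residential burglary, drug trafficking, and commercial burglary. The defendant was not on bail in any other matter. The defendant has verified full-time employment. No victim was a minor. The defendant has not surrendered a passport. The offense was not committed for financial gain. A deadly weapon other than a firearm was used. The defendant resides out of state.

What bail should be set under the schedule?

$175,000

Base amounts from the schedule: residential burglary $115,000; drug trafficking $245,000; commercial burglary $48,500.
Stacking rule: sum of all bases. $115,000 + $245,000 + $48,500 = $408,500.
A deadly weapon other than a firearm was used (+5%): $408,500 × 1.05 = $428,925.
Defendant has an out-of-state residence (+40%): $428,925 × 1.4 = $600,495.
Verified full-time employment (−35%): $600,495 × 0.65 = $390,321.75.
Result $390,321.75 exceeds the maximum of $175,000; bail is capped at $175,000.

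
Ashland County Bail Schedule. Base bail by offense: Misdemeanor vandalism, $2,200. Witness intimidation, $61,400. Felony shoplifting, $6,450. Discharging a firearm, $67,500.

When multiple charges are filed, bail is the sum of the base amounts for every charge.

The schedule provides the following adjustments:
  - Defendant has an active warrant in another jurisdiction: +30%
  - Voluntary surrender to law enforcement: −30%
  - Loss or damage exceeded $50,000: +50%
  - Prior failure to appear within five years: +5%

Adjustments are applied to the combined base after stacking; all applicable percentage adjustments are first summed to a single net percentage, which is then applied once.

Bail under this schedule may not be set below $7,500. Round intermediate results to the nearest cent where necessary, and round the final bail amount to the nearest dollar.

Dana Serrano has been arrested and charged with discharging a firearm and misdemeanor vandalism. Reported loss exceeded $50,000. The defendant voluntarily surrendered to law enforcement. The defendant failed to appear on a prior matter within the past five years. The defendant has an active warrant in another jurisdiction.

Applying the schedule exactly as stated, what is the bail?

$108,035

Base amounts from the schedule: discharging a firearm $67,500; misdemeanor vandalism $2,200.
Stacking rule: sum of all bases. $67,500 + $2,200 = $69,700.
Net percentage adjustment: +30% −30% +50% +5% = +55%. $69,700 × 1.55 = $108,035.
$108,035 is at or above the $7,500 minimum.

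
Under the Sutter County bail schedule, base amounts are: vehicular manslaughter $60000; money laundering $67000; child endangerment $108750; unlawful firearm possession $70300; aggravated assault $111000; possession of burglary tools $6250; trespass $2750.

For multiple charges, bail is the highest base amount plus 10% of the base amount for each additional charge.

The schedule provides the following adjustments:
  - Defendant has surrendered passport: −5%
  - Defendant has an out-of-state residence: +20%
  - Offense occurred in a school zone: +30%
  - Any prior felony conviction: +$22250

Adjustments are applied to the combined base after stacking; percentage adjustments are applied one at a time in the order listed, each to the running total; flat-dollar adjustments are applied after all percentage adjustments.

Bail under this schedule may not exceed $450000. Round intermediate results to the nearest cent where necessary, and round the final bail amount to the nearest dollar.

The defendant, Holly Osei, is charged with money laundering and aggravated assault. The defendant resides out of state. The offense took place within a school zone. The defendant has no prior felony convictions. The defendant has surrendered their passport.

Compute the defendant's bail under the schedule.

Base amounts from the schedule: money laundering $67000; aggravated assault $111000.
Stacking rule: highest base plus 10% of each additional charge. Highest is aggravated assault at $111000. Additional: $67000 × 10% = $6700. Combined base = $111000 + $6700 = $117700.
Defendant has surrendered passport (−5%): $117700 × 0.95 = $111815.
Defendant has an out-of-state residence (+20%): $111815 × 1.2 = $134178.
Offense occurred in a school zone (+30%): $134178 × 1.3 = $174431.40.
$174431.40 is within the $450000 maximum.
Rounded to the nearest dollar: $174431.

$174431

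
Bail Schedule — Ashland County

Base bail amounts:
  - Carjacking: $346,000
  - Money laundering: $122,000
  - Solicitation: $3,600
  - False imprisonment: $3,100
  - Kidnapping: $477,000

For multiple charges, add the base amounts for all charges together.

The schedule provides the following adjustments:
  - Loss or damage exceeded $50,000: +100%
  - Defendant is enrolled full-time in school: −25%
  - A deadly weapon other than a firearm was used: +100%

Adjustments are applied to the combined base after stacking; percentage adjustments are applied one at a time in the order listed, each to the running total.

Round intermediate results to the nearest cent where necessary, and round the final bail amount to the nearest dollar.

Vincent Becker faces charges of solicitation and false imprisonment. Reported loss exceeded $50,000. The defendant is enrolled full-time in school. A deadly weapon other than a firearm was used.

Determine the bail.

Base amounts from the schedule: solicitation $3,600; false imprisonment $3,100.
Stacking rule: sum of all bases. $3,600 + $3,100 = $6,700.
Loss or damage exceeded $50,000 (+100%): $6,700 × 2 = $13,400.
Defendant is enrolled full-time in school (−25%): $13,400 × 0.75 = $10,050.
A deadly weapon other than a firearm was used (+100%): $10,050 × 2 = $20,100.

$20,100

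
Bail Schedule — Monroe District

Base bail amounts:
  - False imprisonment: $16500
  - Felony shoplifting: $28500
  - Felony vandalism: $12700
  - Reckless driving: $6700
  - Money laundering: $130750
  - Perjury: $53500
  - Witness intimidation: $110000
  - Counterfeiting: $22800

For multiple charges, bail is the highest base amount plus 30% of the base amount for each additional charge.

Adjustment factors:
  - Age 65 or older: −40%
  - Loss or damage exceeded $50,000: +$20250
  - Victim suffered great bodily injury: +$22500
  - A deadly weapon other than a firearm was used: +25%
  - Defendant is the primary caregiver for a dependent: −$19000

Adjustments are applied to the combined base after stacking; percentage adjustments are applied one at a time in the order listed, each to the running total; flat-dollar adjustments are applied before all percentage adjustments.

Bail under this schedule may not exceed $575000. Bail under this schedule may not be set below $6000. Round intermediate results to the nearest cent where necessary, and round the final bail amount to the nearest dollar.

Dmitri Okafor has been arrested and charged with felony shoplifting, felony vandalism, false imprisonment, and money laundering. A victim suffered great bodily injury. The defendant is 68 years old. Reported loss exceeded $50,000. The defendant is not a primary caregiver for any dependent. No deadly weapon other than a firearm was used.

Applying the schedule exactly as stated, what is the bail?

$114486

Base amounts from the schedule: felony shoplifting $28500; felony vandalism $12700; false imprisonment $16500; money laundering $130750.
Stacking rule: highest base plus 30% of each additional charge. Highest is money laundering at $130750. Additional: $28500 × 30% = $8550; $12700 × 30% = $3810; $16500 × 30% = $4950. Combined base = $130750 + $17310 = $148060.
Loss or damage exceeded $50,000 (+$20250 flat): $148060 + $20250 = $168310.
Victim suffered great bodily injury (+$22500 flat): $168310 + $22500 = $190810.
Age 65 or older (−40%): $190810 × 0.6 = $114486.
$114486 is within the $575000 maximum.
$114486 is at or above the $6000 minimum.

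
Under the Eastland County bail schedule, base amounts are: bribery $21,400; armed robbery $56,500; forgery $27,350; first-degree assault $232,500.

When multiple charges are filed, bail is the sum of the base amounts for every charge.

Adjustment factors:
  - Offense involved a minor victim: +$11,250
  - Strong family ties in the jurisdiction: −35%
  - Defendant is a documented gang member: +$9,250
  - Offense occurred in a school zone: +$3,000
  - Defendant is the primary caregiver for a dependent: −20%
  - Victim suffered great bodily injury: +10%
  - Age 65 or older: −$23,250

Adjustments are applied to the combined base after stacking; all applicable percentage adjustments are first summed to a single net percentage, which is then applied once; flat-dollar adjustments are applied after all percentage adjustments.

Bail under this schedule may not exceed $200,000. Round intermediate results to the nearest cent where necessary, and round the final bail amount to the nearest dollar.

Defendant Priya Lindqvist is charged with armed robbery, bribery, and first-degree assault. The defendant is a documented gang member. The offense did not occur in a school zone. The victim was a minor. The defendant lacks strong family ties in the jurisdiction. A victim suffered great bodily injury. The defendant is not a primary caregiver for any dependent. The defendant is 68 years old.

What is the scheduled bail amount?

$200,000

Base amounts from the schedule: armed robbery $56,500; bribery $21,400; first-degree assault $232,500.
Stacking rule: sum of all bases. $56,500 + $21,400 + $232,500 = $310,400.
Victim suffered great bodily injury (+10%): $310,400 × 1.1 = $341,440.
Offense involved a minor victim (+$11,250 flat): $341,440 + $11,250 = $352,690.
Defendant is a documented gang member (+$9,250 flat): $352,690 + $9,250 = $361,940.
Age 65 or older (−$23,250 flat): $361,940 − $23,250 = $338,690.
Result $338,690 exceeds the maximum of $200,000; bail is capped at $200,000.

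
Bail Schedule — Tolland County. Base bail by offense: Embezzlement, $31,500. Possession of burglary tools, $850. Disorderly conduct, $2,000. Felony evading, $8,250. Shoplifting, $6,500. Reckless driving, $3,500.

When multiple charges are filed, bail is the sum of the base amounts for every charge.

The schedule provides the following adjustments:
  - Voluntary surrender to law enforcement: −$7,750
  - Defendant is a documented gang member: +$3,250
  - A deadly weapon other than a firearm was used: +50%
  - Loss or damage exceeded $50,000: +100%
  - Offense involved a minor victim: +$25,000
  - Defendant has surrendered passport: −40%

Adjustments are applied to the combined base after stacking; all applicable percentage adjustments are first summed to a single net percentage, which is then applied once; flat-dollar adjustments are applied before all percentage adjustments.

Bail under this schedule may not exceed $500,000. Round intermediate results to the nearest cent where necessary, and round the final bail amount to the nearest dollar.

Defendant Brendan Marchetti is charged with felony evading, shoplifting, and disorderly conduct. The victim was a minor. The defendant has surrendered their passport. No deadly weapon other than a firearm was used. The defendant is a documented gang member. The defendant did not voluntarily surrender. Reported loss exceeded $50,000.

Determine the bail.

Base amounts from the schedule: felony evading $8,250; shoplifting $6,500; disorderly conduct $2,000.
Stacking rule: sum of all bases. $8,250 + $6,500 + $2,000 = $16,750.
Defendant is a documented gang member (+$3,250 flat): $16,750 + $3,250 = $20,000.
Offense involved a minor victim (+$25,000 flat): $20,000 + $25,000 = $45,000.
Net percentage adjustment: +100% −40% = +60%. $45,000 × 1.6 = $72,000.
$72,000 is within the $500,000 maximum.

$72,000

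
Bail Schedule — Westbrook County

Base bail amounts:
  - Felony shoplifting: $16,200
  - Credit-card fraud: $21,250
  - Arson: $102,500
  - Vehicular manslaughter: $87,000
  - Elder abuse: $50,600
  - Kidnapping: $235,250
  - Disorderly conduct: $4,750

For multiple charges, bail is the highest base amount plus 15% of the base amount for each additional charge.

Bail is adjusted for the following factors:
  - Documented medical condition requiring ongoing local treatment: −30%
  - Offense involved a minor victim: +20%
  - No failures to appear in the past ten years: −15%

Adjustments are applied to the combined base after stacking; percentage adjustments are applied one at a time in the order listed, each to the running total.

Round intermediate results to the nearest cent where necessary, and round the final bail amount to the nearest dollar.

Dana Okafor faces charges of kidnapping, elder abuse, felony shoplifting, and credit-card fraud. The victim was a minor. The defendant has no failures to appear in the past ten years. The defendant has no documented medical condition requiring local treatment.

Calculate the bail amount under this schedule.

Base amounts from the schedule: kidnapping $235,250; elder abuse $50,600; felony shoplifting $16,200; credit-card fraud $21,250.
Stacking rule: highest base plus 15% of each additional charge. Highest is kidnapping at $235,250. Additional: $50,600 × 15% = $7,590; $16,200 × 15% = $2,430; $21,250 × 15% = $3,187.50. Combined base = $235,250 + $13,207.50 = $248,457.50.
Offense involved a minor victim (+20%): $248,457.50 × 1.2 = $298,149.
No failures to appear in the past ten years (−15%): $298,149 × 0.85 = $253,426.65.
Rounded to the nearest dollar: $253,427.

$253,427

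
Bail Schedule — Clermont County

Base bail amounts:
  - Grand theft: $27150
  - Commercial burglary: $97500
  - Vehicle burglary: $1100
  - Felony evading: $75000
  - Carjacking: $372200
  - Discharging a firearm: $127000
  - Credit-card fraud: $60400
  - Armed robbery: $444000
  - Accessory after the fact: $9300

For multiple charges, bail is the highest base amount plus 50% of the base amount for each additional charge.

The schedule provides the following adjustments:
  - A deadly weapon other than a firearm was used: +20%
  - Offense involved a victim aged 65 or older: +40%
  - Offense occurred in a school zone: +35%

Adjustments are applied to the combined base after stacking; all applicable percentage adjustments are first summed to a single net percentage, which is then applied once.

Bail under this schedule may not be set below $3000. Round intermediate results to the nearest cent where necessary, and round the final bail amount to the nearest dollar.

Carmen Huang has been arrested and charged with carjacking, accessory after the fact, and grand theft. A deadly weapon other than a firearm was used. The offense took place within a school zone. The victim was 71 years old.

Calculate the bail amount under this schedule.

Base amounts from the schedule: carjacking $372200; accessory after the fact $9300; grand theft $27150.
Stacking rule: highest base plus 50% of each additional charge. Highest is carjacking at $372200. Additional: $9300 × 50% = $4650; $27150 × 50% = $13575. Combined base = $372200 + $18225 = $390425.
Net percentage adjustment: +20% +40% +35% = +95%. $390425 × 1.95 = $761328.75.
$761328.75 is at or above the $3000 minimum.
Rounded to the nearest dollar: $761329.

$761329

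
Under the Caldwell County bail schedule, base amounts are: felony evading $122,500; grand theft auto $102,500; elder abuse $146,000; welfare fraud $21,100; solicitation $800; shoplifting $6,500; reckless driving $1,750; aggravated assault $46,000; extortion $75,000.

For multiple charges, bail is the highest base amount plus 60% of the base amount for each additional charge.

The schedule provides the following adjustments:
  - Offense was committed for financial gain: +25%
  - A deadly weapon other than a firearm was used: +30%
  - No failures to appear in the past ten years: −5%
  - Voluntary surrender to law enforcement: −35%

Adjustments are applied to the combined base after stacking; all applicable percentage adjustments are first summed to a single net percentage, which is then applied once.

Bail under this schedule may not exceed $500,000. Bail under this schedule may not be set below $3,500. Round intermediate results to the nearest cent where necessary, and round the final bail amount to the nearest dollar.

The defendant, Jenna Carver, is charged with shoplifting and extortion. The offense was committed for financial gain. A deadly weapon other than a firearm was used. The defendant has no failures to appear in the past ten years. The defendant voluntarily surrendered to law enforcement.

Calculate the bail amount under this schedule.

Base amounts from the schedule: shoplifting $6,500; extortion $75,000.
Stacking rule: highest base plus 60% of each additional charge. Highest is extortion at $75,000. Additional: $6,500 × 60% = $3,900. Combined base = $75,000 + $3,900 = $78,900.
Net percentage adjustment: +25% +30% −5% −35% = +15%. $78,900 × 1.15 = $90,735.
$90,735 is within the $500,000 maximum.
$90,735 is at or above the $3,500 minimum.

$90,735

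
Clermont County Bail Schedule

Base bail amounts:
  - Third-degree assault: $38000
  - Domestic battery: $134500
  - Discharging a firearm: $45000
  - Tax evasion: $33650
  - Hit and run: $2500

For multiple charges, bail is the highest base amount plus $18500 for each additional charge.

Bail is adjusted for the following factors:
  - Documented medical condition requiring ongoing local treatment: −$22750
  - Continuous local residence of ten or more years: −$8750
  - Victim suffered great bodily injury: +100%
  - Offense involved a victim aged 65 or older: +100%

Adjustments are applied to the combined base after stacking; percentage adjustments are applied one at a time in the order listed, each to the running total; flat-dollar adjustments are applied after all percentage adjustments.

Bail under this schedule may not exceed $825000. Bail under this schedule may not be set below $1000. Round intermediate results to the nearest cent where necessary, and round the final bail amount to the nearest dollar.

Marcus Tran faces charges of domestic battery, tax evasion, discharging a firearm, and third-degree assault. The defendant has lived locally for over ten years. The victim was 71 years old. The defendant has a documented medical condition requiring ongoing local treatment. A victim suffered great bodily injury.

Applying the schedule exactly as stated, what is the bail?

Base amounts from the schedule: domestic battery $134500; tax evasion $33650; discharging a firearm $45000; third-degree assault $38000.
Stacking rule: highest base plus $18500 per additional charge. Highest is domestic battery at $134500; 3 additional charges → +$55500. Combined base = $190000.
Victim suffered great bodily injury (+100%): $190000 × 2 = $380000.
Offense involved a victim aged 65 or older (+100%): $380000 × 2 = $760000.
Documented medical condition requiring ongoing local treatment (−$22750 flat): $760000 − $22750 = $737250.
Continuous local residence of ten or more years (−$8750 flat): $737250 − $8750 = $728500.
$728500 is within the $825000 maximum.
$728500 is at or above the $1000 minimum.

$728500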